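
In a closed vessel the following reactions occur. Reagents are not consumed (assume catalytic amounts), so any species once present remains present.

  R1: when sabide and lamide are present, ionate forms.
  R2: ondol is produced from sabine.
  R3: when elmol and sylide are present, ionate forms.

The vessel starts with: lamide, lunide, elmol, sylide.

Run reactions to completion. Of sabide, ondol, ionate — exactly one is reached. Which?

ionate

elmol and sylide present → ionate forms (R3).
ondol would need sabine (R2), but sabine never forms. No rule produces sabide, and it is not given.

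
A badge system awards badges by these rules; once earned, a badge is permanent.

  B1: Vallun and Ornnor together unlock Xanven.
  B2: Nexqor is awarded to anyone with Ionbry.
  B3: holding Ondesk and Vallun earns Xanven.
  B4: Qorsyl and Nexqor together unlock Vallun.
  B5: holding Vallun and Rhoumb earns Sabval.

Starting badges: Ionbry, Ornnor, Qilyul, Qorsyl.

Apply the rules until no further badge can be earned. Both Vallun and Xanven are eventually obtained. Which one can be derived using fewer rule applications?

Vallun

Vallun: With Ionbry, Nexqor is earned (B2). With Qorsyl and Nexqor, Vallun is earned (B4). [2 rule applications]
Xanven: With Ionbry, Nexqor is earned (B2). With Qorsyl and Nexqor, Vallun is earned (B4). With Vallun and Ornnor, Xanven is earned (B1). [3 rule applications]
Vallun needs fewer.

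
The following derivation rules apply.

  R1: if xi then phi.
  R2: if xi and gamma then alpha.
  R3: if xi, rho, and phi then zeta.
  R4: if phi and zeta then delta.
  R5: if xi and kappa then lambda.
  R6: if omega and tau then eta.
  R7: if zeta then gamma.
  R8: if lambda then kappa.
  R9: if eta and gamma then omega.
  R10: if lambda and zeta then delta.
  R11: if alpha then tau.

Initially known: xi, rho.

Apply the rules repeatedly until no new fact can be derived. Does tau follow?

Yes

From xi, R1 gives phi.
From xi, rho, and phi, R3 gives zeta.
From zeta, R7 gives gamma.
xi and gamma hold, so alpha follows (R2).
alpha holds, so tau follows (R11).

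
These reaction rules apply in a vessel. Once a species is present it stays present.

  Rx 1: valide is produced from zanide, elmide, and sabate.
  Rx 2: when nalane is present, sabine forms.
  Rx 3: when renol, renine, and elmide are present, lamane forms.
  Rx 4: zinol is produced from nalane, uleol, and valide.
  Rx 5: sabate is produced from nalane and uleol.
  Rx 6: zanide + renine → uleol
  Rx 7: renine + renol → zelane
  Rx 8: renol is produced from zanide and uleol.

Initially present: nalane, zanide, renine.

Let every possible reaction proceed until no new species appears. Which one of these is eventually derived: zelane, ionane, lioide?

zelane

zanide and renine present → uleol forms (Rx 6).
zanide and uleol present → renol forms (Rx 8).
renine and renol present → zelane forms (Rx 7).
No rule produces lioide, and it is not given. No rule produces ionane, and it is not given.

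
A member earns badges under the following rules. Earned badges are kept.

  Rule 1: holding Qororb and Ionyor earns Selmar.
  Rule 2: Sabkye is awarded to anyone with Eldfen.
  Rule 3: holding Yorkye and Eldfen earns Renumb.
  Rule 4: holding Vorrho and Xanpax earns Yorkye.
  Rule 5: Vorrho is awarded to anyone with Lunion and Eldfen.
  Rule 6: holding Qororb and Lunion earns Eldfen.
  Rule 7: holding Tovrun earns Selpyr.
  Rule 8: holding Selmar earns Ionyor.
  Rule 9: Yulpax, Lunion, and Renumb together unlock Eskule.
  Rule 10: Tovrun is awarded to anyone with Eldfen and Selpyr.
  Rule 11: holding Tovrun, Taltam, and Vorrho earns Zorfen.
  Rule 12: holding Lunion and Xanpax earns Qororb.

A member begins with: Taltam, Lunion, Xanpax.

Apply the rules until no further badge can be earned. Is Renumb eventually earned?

With Lunion and Xanpax, Qororb is earned (Rule 12).
With Qororb and Lunion, Eldfen is earned (Rule 6).
With Lunion and Eldfen, Vorrho is earned (Rule 5).
With Vorrho and Xanpax, Yorkye is earned (Rule 4).
With Yorkye and Eldfen, Renumb is earned (Rule 3).

Yes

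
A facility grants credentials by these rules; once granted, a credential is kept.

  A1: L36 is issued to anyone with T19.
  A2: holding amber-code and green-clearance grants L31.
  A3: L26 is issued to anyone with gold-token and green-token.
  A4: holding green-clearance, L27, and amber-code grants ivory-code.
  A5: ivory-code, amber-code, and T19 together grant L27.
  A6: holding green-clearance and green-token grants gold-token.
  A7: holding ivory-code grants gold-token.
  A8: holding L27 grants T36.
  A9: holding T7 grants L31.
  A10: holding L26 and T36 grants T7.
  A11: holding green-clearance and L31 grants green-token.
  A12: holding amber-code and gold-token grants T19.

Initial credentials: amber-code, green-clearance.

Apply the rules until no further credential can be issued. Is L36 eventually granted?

Holding amber-code and green-clearance grants L31 (A2).
Holding green-clearance and L31 grants green-token (A11).
Holding green-clearance and green-token grants gold-token (A6).
Holding amber-code and gold-token grants T19 (A12).
Holding T19 grants L36 (A1).

Yes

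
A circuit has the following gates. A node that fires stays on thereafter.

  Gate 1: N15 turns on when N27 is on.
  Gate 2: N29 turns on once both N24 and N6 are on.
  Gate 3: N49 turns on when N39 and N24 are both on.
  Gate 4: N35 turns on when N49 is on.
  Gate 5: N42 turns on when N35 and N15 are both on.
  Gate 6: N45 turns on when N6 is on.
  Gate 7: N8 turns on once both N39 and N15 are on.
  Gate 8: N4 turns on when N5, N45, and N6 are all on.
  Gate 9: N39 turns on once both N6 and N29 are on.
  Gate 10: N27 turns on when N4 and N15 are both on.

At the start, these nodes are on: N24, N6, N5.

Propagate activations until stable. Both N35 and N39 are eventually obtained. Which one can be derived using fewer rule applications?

N39

N39: Gate 2: N24 and N6 on → N29 on. N6 and N29 are on, so N39 turns on (Gate 9). [2 rule applications]
N35: Gate 2: N24 and N6 on → N29 on. N6 and N29 are on, so N39 turns on (Gate 9). N39 and N24 are on, so N49 turns on (Gate 3). N49 is on, so N35 turns on (Gate 4). [4 rule applications]
N39 needs fewer.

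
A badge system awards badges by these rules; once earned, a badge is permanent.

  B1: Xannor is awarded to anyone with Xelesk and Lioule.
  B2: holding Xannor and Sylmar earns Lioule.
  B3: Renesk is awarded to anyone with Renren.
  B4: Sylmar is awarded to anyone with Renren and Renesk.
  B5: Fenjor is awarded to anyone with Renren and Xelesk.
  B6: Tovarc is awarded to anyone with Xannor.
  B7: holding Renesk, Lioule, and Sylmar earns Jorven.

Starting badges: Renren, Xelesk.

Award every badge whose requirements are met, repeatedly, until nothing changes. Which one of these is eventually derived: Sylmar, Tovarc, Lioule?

Sylmar

With Renren, Renesk is earned (B3).
With Renren and Renesk, Sylmar is earned (B4).
Lioule would need Xannor and Sylmar (B2), but Xannor is never earned. Tovarc would need Xannor (B6), but Xannor is never earned.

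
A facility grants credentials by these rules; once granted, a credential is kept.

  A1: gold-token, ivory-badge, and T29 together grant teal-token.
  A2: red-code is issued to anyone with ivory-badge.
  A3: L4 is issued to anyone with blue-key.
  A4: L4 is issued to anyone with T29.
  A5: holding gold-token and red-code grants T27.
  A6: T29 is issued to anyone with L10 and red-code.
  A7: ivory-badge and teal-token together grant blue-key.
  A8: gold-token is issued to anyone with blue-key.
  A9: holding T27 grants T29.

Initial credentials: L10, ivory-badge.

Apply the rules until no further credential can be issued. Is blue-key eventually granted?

blue-key would need ivory-badge and teal-token (A7), but teal-token is never granted.

No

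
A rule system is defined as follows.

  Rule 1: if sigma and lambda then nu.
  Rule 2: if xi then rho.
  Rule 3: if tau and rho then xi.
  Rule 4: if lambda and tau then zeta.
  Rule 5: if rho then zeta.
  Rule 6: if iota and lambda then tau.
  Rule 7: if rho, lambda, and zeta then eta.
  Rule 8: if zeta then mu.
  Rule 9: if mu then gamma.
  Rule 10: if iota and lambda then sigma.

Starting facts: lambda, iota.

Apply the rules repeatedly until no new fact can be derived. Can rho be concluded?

rho would need xi (Rule 2), but xi is never established.

No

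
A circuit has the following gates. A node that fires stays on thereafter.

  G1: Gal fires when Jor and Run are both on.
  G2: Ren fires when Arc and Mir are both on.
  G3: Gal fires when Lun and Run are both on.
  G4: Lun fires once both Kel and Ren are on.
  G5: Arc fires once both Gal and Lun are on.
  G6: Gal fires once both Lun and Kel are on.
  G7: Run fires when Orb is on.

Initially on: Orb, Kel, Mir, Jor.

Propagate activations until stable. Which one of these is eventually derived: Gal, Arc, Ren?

Orb is on, so Run fires (G7).
G1: Jor and Run on → Gal on.
Arc would need Gal and Lun (G5), but Lun never turns on. Ren would need Arc and Mir (G2), but Arc never turns on.

Gal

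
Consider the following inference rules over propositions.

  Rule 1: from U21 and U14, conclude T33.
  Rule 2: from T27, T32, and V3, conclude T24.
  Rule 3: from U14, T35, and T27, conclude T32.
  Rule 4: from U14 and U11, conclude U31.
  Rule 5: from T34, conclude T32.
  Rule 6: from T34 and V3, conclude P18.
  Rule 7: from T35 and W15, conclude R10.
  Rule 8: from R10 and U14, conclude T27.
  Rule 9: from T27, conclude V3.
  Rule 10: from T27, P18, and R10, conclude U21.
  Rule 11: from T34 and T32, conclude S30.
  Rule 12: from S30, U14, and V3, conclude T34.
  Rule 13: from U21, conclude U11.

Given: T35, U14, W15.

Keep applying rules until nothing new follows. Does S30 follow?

S30 would need T34 and T32 (Rule 11), but T34 is never established.

No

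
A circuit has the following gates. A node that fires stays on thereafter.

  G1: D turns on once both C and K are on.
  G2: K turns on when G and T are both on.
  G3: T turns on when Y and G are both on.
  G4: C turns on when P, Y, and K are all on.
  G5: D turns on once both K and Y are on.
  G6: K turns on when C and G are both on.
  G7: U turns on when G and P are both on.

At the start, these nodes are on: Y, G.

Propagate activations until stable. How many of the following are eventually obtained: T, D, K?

3

G3: Y and G on → T on.
G and T are on, so K turns on (G2).
G5: K and Y on → D on.
T: reached.
D: reached.
K: reached.
All 3 are reached.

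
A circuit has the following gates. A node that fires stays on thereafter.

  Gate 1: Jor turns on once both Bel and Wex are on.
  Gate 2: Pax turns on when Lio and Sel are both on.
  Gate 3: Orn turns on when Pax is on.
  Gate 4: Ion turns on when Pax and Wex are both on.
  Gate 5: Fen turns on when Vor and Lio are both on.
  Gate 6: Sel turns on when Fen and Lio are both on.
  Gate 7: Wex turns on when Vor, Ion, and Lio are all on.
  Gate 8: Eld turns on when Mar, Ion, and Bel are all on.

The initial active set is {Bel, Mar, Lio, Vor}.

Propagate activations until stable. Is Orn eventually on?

Gate 5: Vor and Lio on → Fen on.
Fen and Lio are on, so Sel turns on (Gate 6).
Lio and Sel are on, so Pax turns on (Gate 2).
Gate 3: Pax on → Orn on.

Yes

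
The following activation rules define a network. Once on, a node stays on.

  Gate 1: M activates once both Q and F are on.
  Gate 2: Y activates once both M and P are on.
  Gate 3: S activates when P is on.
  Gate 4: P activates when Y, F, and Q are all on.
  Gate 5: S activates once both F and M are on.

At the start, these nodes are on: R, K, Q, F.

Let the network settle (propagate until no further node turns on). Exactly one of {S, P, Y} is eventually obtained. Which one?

S

Gate 1: Q and F on → M on.
Gate 5: F and M on → S on.
P would need Y, F, and Q (Gate 4), but Y never turns on. Y would need M and P (Gate 2), but P never turns on.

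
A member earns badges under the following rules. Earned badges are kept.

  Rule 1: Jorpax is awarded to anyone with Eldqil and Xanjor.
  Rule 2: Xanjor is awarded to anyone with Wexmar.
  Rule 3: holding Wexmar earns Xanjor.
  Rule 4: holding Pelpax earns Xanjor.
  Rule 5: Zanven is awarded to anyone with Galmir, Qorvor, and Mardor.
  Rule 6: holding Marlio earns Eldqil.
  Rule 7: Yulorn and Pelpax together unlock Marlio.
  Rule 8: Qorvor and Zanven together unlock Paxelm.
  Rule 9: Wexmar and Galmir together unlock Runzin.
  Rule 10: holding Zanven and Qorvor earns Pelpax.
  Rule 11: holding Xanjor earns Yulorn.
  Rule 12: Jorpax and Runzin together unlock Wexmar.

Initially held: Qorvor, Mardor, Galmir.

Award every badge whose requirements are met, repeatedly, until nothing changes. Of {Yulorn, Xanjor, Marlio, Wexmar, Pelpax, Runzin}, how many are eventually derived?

With Galmir, Qorvor, and Mardor, Zanven is earned (Rule 5).
With Zanven and Qorvor, Pelpax is earned (Rule 10).
With Pelpax, Xanjor is earned (Rule 4).
With Xanjor, Yulorn is earned (Rule 11).
With Yulorn and Pelpax, Marlio is earned (Rule 7).
Yulorn: reached.
Xanjor: reached.
Marlio: reached.
Wexmar would need Jorpax and Runzin (Rule 12), but Runzin is never earned.
Pelpax: reached.
Runzin would need Wexmar and Galmir (Rule 9), but Wexmar is never earned.
Reached: Yulorn, Xanjor, Marlio, and Pelpax — 4 of the 6.

4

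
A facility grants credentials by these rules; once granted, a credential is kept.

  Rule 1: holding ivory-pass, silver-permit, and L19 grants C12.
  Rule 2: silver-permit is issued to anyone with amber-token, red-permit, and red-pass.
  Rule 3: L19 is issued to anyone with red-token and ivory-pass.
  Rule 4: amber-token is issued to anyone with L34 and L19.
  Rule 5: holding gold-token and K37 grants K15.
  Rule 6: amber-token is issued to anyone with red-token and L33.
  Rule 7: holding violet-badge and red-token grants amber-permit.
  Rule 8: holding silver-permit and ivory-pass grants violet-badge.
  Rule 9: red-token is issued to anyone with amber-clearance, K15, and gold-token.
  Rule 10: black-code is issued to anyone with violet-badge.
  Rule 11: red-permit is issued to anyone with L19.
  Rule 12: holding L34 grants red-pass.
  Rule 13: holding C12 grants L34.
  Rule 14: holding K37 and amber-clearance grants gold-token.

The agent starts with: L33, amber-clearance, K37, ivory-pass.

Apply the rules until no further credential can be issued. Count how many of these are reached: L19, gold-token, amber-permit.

Holding K37 and amber-clearance grants gold-token (Rule 14).
Holding gold-token and K37 grants K15 (Rule 5).
Holding amber-clearance, K15, and gold-token grants red-token (Rule 9).
Holding red-token and ivory-pass grants L19 (Rule 3).
L19: reached.
gold-token: reached.
amber-permit would need violet-badge and red-token (Rule 7), but violet-badge is never granted.
Reached: L19 and gold-token — 2 of the 3.

2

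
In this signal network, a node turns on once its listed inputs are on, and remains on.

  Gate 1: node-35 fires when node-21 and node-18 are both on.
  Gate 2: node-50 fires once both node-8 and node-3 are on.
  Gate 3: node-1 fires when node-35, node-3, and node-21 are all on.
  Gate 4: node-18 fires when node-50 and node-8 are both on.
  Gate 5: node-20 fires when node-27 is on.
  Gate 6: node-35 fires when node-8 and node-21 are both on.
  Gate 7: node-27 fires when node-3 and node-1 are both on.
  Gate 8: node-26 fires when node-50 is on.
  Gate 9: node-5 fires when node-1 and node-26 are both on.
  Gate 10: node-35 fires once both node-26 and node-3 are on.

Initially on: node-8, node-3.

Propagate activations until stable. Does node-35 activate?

Yes

node-8 and node-3 are on, so node-50 fires (Gate 2).
node-50 is on, so node-26 fires (Gate 8).
node-26 and node-3 are on, so node-35 fires (Gate 10).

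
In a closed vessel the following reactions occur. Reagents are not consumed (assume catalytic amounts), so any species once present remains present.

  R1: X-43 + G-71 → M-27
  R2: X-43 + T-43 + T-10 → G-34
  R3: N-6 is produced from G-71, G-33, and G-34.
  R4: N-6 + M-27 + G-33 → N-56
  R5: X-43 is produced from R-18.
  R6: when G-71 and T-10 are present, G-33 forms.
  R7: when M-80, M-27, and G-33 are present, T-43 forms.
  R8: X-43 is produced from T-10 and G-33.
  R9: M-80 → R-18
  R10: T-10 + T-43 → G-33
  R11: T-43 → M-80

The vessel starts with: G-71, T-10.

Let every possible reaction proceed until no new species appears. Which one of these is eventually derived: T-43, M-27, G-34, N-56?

M-27

G-71 and T-10 present → G-33 forms (R6).
T-10 and G-33 present → X-43 forms (R8).
X-43 and G-71 present → M-27 forms (R1).
G-34 would need X-43, T-43, and T-10 (R2), but T-43 never forms. T-43 would need M-80, M-27, and G-33 (R7), but M-80 never forms. N-56 would need N-6, M-27, and G-33 (R4), but N-6 never forms.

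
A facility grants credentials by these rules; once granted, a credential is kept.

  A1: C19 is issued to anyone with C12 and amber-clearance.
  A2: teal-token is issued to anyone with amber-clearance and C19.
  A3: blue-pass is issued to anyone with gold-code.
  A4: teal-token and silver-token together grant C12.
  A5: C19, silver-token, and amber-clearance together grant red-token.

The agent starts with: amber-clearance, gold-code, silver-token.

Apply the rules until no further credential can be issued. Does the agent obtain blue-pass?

Holding gold-code grants blue-pass (A3).

Yes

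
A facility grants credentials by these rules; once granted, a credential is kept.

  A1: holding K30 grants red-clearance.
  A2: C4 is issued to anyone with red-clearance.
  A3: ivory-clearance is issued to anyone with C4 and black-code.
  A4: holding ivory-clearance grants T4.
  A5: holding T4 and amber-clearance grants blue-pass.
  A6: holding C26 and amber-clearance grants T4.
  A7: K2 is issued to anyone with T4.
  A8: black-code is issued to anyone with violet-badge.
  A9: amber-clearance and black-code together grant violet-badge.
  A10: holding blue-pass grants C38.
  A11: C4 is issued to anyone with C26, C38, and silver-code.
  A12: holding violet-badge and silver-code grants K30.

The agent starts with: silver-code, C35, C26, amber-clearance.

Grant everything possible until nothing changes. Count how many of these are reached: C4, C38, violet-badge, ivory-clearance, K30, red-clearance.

Holding C26 and amber-clearance grants T4 (A6).
Holding T4 and amber-clearance grants blue-pass (A5).
Holding blue-pass grants C38 (A10).
Holding C26, C38, and silver-code grants C4 (A11).
C4: reached.
C38: reached.
violet-badge would need amber-clearance and black-code (A9), but black-code is never granted.
ivory-clearance would need C4 and black-code (A3), but black-code is never granted.
K30 would need violet-badge and silver-code (A12), but violet-badge is never granted.
red-clearance would need K30 (A1), but K30 is never granted.
Reached: C4 and C38 — 2 of the 6.

2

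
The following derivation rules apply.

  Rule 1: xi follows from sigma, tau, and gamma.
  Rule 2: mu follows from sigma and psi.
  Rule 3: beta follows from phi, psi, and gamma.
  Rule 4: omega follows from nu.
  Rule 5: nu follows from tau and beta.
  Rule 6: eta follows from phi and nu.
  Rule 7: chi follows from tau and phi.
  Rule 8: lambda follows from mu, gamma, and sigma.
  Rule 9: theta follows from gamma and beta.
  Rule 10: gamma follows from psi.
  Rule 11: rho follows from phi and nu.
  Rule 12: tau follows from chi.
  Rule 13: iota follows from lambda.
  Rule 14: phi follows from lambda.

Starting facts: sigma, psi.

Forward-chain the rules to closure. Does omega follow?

No

omega would need nu (Rule 4), but nu is never established.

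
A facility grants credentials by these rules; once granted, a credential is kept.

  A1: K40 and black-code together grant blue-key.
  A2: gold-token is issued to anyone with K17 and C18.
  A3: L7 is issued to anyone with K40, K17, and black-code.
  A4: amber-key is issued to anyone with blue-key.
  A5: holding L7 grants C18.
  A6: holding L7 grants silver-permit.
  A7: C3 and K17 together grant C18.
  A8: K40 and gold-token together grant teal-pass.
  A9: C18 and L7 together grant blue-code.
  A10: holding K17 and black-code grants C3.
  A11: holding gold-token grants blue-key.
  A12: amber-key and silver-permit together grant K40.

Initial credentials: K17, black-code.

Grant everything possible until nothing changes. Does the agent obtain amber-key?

Holding K17 and black-code grants C3 (A10).
Holding C3 and K17 grants C18 (A7).
Holding K17 and C18 grants gold-token (A2).
Holding gold-token grants blue-key (A11).
Holding blue-key grants amber-key (A4).

Yes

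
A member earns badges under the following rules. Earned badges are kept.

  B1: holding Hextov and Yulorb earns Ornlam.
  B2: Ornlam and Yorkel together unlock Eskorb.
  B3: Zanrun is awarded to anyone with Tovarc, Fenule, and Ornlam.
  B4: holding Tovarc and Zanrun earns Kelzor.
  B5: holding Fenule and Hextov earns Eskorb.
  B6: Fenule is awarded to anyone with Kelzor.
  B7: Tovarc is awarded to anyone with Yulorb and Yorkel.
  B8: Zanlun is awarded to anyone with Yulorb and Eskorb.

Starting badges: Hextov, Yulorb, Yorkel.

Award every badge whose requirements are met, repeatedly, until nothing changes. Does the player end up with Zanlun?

With Hextov and Yulorb, Ornlam is earned (B1).
With Ornlam and Yorkel, Eskorb is earned (B2).
With Yulorb and Eskorb, Zanlun is earned (B8).

Yes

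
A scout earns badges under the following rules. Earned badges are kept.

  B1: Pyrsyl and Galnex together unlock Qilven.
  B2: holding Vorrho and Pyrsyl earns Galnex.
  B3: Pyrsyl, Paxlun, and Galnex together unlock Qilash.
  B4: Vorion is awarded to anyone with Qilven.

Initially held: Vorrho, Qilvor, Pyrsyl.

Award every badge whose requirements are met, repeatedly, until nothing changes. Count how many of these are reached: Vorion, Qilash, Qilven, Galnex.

With Vorrho and Pyrsyl, Galnex is earned (B2).
With Pyrsyl and Galnex, Qilven is earned (B1).
With Qilven, Vorion is earned (B4).
Vorion: reached.
Qilash would need Pyrsyl, Paxlun, and Galnex (B3), but Paxlun is never earned.
Qilven: reached.
Galnex: reached.
Reached: Vorion, Qilven, and Galnex — 3 of the 4.

3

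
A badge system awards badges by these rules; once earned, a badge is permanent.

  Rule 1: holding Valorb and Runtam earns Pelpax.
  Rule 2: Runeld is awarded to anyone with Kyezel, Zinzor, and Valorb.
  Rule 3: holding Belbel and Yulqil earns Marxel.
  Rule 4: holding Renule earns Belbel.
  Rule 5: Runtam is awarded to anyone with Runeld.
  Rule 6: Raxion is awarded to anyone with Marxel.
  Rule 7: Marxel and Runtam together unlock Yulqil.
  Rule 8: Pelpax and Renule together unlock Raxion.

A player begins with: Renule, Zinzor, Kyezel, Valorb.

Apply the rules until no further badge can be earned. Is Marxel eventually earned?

No

Marxel would need Belbel and Yulqil (Rule 3), but Yulqil is never earned.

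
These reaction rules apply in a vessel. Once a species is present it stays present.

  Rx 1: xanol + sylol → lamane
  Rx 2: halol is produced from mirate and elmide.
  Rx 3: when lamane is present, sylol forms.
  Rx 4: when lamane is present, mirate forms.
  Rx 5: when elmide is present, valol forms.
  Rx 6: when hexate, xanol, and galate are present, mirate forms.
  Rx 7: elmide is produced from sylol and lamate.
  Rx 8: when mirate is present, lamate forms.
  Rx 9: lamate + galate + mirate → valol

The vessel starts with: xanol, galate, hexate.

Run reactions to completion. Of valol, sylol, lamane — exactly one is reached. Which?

hexate, xanol, and galate present → mirate forms (Rx 6).
mirate present → lamate forms (Rx 8).
lamate, galate, and mirate present → valol forms (Rx 9).
lamane would need xanol and sylol (Rx 1), but sylol never forms. sylol would need lamane (Rx 3), but lamane never forms.

valol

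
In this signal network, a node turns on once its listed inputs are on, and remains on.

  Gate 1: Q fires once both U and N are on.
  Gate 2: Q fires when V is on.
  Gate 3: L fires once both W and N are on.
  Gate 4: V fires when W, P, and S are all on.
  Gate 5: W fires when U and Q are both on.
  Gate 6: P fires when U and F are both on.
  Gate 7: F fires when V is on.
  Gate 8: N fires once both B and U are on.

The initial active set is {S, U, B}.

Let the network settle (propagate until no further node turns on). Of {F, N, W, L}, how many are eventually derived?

3

Gate 8: B and U on → N on.
U and N are on, so Q fires (Gate 1).
U and Q are on, so W fires (Gate 5).
W and N are on, so L fires (Gate 3).
F would need V (Gate 7), but V never turns on.
N: reached.
W: reached.
L: reached.
Reached: N, W, and L — 3 of the 4.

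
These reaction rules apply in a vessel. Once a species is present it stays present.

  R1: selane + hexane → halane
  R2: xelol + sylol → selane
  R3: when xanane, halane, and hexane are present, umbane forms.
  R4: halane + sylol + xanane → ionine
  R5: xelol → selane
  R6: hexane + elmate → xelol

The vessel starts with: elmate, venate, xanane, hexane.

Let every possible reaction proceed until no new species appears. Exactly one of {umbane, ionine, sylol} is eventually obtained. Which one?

umbane

hexane and elmate present → xelol forms (R6).
xelol present → selane forms (R5).
selane and hexane present → halane forms (R1).
xanane, halane, and hexane present → umbane forms (R3).
No rule produces sylol, and it is not given. ionine would need halane, sylol, and xanane (R4), but sylol never forms.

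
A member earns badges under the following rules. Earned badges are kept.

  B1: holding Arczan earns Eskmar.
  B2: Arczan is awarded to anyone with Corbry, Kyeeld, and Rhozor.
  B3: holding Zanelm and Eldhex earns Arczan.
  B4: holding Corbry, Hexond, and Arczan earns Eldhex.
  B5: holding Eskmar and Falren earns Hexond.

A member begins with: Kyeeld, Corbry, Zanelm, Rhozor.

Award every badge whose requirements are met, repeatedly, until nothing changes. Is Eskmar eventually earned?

Yes

With Corbry, Kyeeld, and Rhozor, Arczan is earned (B2).
With Arczan, Eskmar is earned (B1).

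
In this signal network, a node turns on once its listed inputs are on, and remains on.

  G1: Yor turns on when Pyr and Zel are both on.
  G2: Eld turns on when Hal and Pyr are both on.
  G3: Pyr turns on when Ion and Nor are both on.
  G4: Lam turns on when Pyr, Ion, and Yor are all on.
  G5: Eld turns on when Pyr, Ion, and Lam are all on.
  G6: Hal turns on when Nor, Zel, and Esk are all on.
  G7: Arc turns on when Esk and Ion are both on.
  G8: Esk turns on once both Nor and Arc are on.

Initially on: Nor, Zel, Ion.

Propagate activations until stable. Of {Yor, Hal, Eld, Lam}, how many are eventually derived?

Ion and Nor are on, so Pyr turns on (G3).
Pyr and Zel are on, so Yor turns on (G1).
G4: Pyr, Ion, and Yor on → Lam on.
Pyr, Ion, and Lam are on, so Eld turns on (G5).
Yor: reached.
Hal would need Nor, Zel, and Esk (G6), but Esk never turns on.
Eld: reached.
Lam: reached.
Reached: Yor, Eld, and Lam — 3 of the 4.

3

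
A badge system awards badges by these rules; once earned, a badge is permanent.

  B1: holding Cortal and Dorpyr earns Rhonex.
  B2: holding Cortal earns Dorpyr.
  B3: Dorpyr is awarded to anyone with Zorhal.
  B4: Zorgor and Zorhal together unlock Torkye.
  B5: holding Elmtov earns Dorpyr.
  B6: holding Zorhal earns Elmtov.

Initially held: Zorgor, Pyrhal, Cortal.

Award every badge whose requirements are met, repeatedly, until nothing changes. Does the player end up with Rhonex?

With Cortal, Dorpyr is earned (B2).
With Cortal and Dorpyr, Rhonex is earned (B1).

Yes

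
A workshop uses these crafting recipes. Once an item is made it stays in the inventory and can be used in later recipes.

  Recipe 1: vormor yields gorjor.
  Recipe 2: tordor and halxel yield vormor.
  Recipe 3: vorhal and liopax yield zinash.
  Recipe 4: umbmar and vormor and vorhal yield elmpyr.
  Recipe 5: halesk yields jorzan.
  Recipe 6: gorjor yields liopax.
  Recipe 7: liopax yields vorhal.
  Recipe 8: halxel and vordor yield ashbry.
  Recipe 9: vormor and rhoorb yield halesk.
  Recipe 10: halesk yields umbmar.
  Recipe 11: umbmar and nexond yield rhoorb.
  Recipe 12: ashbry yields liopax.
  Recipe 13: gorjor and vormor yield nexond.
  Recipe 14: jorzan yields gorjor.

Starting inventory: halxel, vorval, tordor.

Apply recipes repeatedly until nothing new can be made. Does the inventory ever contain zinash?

Yes

tordor and halxel → vormor (Recipe 2).
Using Recipe 1, vormor makes gorjor.
Using Recipe 6, gorjor makes liopax.
Using Recipe 7, liopax makes vorhal.
vorhal and liopax → zinash (Recipe 3).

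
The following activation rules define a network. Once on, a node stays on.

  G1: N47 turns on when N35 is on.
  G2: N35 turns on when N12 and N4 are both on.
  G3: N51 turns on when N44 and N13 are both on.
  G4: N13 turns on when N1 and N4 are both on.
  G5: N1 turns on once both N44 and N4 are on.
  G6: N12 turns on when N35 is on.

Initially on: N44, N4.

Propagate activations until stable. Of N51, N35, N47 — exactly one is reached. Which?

N51

G5: N44 and N4 on → N1 on.
G4: N1 and N4 on → N13 on.
G3: N44 and N13 on → N51 on.
N35 would need N12 and N4 (G2), but N12 never turns on. N47 would need N35 (G1), but N35 never turns on.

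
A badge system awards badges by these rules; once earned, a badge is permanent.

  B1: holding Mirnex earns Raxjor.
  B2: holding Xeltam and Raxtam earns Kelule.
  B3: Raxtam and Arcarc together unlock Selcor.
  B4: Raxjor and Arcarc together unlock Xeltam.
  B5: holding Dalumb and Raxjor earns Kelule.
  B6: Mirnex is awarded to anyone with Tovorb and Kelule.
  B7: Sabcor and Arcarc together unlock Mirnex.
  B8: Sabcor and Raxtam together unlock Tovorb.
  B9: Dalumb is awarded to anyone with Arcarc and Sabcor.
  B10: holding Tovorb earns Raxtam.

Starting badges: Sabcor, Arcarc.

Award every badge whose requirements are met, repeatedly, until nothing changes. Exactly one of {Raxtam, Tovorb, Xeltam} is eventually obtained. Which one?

Xeltam

With Sabcor and Arcarc, Mirnex is earned (B7).
With Mirnex, Raxjor is earned (B1).
With Raxjor and Arcarc, Xeltam is earned (B4).
Tovorb would need Sabcor and Raxtam (B8), but Raxtam is never earned. Raxtam would need Tovorb (B10), but Tovorb is never earned.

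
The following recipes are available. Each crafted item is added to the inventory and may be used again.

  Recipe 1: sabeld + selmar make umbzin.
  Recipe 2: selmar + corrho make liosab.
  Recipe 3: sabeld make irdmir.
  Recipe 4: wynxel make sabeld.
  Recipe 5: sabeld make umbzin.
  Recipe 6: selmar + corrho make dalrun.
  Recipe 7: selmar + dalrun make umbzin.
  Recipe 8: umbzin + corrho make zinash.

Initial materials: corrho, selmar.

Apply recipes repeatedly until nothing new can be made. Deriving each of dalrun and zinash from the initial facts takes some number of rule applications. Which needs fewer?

dalrun: selmar + corrho → dalrun (Recipe 6). [1 rule application]
zinash: Using Recipe 6, selmar and corrho make dalrun. Using Recipe 7, selmar and dalrun make umbzin. umbzin + corrho → zinash (Recipe 8). [3 rule applications]
dalrun needs fewer.

dalrun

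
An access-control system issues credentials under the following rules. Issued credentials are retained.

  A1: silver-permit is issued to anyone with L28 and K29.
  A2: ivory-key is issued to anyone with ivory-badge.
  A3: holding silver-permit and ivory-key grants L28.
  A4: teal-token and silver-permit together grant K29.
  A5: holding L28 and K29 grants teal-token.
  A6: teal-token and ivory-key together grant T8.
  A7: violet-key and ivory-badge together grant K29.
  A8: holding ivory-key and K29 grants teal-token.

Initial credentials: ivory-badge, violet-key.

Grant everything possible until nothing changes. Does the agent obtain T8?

Holding ivory-badge grants ivory-key (A2).
Holding violet-key and ivory-badge grants K29 (A7).
Holding ivory-key and K29 grants teal-token (A8).
Holding teal-token and ivory-key grants T8 (A6).

Yes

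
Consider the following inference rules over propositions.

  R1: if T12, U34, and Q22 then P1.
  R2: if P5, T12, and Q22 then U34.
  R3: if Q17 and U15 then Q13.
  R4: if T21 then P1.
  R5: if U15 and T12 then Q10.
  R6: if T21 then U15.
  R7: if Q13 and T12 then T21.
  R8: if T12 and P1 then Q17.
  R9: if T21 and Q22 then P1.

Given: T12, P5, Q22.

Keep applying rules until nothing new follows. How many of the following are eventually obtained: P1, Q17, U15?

2

From P5, T12, and Q22, R2 gives U34.
T12, U34, and Q22 hold, so P1 follows (R1).
T12 and P1 hold, so Q17 follows (R8).
P1: reached.
Q17: reached.
U15 would need T21 (R6), but T21 is never established.
Reached: P1 and Q17 — 2 of the 3.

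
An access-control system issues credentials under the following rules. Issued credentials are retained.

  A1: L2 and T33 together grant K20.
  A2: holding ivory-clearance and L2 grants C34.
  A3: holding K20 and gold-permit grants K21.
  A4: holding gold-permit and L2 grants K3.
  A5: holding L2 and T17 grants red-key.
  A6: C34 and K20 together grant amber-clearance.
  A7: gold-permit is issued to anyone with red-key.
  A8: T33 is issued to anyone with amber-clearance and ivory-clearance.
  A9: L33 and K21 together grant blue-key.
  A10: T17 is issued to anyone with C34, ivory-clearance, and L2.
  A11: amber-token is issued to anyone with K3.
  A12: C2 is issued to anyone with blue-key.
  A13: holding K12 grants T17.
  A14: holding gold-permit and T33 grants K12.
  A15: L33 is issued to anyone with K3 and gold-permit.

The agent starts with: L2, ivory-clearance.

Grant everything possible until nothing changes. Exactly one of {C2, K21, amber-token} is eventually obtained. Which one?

amber-token

Holding ivory-clearance and L2 grants C34 (A2).
Holding C34, ivory-clearance, and L2 grants T17 (A10).
Holding L2 and T17 grants red-key (A5).
Holding red-key grants gold-permit (A7).
Holding gold-permit and L2 grants K3 (A4).
Holding K3 grants amber-token (A11).
K21 would need K20 and gold-permit (A3), but K20 is never granted. C2 would need blue-key (A12), but blue-key is never granted.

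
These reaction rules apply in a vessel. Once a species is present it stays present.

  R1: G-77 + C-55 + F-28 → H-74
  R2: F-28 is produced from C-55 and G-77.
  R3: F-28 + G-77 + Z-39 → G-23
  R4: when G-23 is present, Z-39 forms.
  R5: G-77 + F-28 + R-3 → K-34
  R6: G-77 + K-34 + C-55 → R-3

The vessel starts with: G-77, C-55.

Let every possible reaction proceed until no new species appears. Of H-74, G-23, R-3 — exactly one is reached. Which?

H-74

C-55 and G-77 present → F-28 forms (R2).
G-77, C-55, and F-28 present → H-74 forms (R1).
R-3 would need G-77, K-34, and C-55 (R6), but K-34 never forms. G-23 would need F-28, G-77, and Z-39 (R3), but Z-39 never forms.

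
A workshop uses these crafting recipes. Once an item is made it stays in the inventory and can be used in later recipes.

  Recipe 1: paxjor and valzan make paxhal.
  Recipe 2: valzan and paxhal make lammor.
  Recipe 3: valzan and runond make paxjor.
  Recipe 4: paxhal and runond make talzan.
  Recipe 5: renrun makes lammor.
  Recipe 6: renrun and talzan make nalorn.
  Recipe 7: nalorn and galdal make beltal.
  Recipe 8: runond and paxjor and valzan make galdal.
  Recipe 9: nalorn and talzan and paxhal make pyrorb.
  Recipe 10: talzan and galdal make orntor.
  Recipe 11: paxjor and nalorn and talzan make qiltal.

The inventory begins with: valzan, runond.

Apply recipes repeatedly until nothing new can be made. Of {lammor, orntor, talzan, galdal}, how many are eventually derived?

4

Using Recipe 3, valzan and runond make paxjor.
Using Recipe 8, runond, paxjor, and valzan make galdal.
paxjor and valzan → paxhal (Recipe 1).
Using Recipe 4, paxhal and runond make talzan.
Using Recipe 2, valzan and paxhal make lammor.
Using Recipe 10, talzan and galdal make orntor.
lammor: reached.
orntor: reached.
talzan: reached.
galdal: reached.
All 4 are reached.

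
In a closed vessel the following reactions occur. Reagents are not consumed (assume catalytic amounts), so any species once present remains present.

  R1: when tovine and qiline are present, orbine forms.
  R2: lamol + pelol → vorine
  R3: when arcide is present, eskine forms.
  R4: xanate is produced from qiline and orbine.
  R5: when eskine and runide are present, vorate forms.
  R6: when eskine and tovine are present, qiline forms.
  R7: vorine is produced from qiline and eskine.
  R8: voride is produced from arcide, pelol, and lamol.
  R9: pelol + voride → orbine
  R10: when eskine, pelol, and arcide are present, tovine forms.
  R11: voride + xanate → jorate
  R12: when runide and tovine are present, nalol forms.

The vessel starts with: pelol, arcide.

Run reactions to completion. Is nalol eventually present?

No

nalol would need runide and tovine (R12), but runide never forms.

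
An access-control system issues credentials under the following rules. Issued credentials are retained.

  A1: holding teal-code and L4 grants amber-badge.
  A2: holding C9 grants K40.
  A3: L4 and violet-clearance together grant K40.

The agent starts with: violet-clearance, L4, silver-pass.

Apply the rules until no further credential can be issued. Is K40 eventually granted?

Holding L4 and violet-clearance grants K40 (A3).

Yes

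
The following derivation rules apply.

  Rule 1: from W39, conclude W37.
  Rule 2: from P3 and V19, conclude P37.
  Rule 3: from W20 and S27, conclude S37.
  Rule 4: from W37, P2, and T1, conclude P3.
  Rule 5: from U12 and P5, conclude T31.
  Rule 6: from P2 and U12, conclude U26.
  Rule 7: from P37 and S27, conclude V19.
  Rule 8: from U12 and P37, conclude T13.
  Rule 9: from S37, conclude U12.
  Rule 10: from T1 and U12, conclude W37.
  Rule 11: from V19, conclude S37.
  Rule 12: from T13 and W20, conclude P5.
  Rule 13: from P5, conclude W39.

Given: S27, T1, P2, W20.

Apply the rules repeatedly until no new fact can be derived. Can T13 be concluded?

No

T13 would need U12 and P37 (Rule 8), but P37 is never established.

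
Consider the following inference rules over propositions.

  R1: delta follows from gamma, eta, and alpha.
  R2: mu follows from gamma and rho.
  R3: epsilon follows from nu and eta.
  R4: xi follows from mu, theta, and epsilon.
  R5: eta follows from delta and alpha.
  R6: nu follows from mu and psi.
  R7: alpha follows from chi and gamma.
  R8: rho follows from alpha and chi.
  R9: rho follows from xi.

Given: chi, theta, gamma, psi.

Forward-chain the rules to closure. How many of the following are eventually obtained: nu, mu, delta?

chi and gamma hold, so alpha follows (R7).
From alpha and chi, R8 gives rho.
gamma and rho hold, so mu follows (R2).
mu and psi hold, so nu follows (R6).
nu: reached.
mu: reached.
delta would need gamma, eta, and alpha (R1), but eta is never established.
Reached: nu and mu — 2 of the 3.

2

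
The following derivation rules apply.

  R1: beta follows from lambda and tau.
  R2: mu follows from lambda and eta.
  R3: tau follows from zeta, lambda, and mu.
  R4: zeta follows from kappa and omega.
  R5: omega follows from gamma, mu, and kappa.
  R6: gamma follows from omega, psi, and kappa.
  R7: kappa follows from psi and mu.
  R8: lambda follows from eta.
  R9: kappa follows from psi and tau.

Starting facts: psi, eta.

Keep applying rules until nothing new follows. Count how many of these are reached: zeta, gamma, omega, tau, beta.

zeta would need kappa and omega (R4), but omega is never established.
gamma would need omega, psi, and kappa (R6), but omega is never established.
omega would need gamma, mu, and kappa (R5), but gamma is never established.
tau would need zeta, lambda, and mu (R3), but zeta is never established.
beta would need lambda and tau (R1), but tau is never established.
None of the 5 are reached.

0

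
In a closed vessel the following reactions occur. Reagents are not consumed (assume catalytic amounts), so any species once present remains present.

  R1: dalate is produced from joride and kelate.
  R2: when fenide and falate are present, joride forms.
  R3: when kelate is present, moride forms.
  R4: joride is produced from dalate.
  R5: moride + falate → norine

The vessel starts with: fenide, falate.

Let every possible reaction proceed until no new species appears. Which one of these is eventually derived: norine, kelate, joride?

joride

fenide and falate present → joride forms (R2).
norine would need moride and falate (R5), but moride never forms. No rule produces kelate, and it is not given.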